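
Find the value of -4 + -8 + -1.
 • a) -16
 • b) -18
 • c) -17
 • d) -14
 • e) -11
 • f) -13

First: -4 + -8 = -12
Then: -12 + -1 = -13
f) -13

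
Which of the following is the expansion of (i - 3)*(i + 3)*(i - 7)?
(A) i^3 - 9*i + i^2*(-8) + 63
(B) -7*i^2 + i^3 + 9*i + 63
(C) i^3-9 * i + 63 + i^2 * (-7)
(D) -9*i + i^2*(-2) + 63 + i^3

Expanding (i - 3)*(i + 3)*(i - 7):
= i^3-9 * i + 63 + i^2 * (-7)
C) i^3-9 * i + 63 + i^2 * (-7)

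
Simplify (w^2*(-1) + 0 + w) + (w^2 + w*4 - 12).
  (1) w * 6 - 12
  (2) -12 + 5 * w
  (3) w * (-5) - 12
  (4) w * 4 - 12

Adding the polynomials and combining like terms:
(w^2*(-1) + 0 + w) + (w^2 + w*4 - 12)
= -12 + 5 * w
2) -12 + 5 * w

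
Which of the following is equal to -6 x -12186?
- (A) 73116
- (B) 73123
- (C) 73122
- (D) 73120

-6 * -12186 = 73116
A) 73116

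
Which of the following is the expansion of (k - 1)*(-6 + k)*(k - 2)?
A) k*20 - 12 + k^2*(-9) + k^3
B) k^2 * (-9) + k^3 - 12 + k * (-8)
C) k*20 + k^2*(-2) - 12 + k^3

Expanding (k - 1)*(-6 + k)*(k - 2):
= k*20 - 12 + k^2*(-9) + k^3
A) k*20 - 12 + k^2*(-9) + k^3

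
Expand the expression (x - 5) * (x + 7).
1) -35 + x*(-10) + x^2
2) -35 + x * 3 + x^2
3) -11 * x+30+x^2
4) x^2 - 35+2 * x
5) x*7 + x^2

Expanding (x - 5) * (x + 7):
= x^2 - 35+2 * x
4) x^2 - 35+2 * x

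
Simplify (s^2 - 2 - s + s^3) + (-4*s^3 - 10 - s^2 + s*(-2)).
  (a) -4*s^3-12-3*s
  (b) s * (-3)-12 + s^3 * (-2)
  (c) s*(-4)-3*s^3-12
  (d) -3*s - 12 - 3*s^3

Adding the polynomials and combining like terms:
(s^2 - 2 - s + s^3) + (-4*s^3 - 10 - s^2 + s*(-2))
= -3*s - 12 - 3*s^3
d) -3*s - 12 - 3*s^3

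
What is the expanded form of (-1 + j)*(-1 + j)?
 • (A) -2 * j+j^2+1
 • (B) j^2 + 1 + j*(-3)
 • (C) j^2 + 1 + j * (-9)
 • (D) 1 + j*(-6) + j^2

Expanding (-1 + j)*(-1 + j):
= -2 * j+j^2+1
A) -2 * j+j^2+1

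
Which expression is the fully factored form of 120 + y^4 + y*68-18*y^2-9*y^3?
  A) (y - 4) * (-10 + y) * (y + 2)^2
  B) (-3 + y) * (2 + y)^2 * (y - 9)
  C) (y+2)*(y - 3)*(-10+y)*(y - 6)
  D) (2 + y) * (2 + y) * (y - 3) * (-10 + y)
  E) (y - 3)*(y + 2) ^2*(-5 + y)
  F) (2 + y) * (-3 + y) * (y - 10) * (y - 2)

We need to factor 120 + y^4 + y*68-18*y^2-9*y^3.
The factored form is (2 + y) * (2 + y) * (y - 3) * (-10 + y).
D) (2 + y) * (2 + y) * (y - 3) * (-10 + y)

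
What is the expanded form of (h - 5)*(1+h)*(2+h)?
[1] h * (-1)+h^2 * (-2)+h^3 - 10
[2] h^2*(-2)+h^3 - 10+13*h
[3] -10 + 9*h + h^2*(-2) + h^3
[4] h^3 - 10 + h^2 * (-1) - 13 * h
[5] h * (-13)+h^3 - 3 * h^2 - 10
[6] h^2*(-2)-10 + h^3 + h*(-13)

Expanding (h - 5)*(1+h)*(2+h):
= h^2*(-2)-10 + h^3 + h*(-13)
6) h^2*(-2)-10 + h^3 + h*(-13)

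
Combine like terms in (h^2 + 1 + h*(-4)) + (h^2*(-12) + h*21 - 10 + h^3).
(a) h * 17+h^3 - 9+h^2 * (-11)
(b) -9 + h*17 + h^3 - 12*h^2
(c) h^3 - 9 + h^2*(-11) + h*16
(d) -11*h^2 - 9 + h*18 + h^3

Adding the polynomials and combining like terms:
(h^2 + 1 + h*(-4)) + (h^2*(-12) + h*21 - 10 + h^3)
= h * 17+h^3 - 9+h^2 * (-11)
a) h * 17+h^3 - 9+h^2 * (-11)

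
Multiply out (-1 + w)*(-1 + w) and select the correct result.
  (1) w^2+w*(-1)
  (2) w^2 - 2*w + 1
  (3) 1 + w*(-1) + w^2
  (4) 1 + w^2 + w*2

Expanding (-1 + w)*(-1 + w):
= w^2 - 2*w + 1
2) w^2 - 2*w + 1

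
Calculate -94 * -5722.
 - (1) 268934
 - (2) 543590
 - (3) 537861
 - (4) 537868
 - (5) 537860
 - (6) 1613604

-94 * -5722 = 537868
4) 537868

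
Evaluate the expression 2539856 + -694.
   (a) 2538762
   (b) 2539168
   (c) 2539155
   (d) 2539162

2539856 + -694 = 2539162
d) 2539162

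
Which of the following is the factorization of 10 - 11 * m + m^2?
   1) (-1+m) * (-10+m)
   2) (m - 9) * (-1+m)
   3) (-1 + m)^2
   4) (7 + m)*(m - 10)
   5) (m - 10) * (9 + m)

We need to factor 10 - 11 * m + m^2.
The factored form is (-1+m) * (-10+m).
1) (-1+m) * (-10+m)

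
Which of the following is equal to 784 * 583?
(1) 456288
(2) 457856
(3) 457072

784 * 583 = 457072
3) 457072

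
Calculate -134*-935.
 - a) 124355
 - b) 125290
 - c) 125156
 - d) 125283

-134 * -935 = 125290
b) 125290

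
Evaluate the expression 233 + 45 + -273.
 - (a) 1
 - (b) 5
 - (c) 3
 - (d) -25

First: 233 + 45 = 278
Then: 278 + -273 = 5
b) 5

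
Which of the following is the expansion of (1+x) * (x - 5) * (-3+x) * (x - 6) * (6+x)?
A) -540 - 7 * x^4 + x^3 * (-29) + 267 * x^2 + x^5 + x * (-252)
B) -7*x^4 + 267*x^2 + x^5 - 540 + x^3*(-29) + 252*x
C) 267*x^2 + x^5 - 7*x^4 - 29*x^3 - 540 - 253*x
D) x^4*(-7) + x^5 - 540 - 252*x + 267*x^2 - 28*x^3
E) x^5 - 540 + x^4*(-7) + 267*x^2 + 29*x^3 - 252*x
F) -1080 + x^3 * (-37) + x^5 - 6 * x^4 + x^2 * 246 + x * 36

Expanding (1+x) * (x - 5) * (-3+x) * (x - 6) * (6+x):
= -540 - 7 * x^4 + x^3 * (-29) + 267 * x^2 + x^5 + x * (-252)
A) -540 - 7 * x^4 + x^3 * (-29) + 267 * x^2 + x^5 + x * (-252)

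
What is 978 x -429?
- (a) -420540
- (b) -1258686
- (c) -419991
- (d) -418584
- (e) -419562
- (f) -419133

978 * -429 = -419562
e) -419562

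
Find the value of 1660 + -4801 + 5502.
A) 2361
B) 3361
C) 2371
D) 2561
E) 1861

First: 1660 + -4801 = -3141
Then: -3141 + 5502 = 2361
A) 2361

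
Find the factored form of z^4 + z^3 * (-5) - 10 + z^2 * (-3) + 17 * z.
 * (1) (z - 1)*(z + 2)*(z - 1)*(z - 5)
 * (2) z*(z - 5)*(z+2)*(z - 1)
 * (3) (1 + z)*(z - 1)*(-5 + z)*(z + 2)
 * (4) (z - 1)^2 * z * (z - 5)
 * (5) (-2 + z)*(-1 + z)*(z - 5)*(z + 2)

We need to factor z^4 + z^3 * (-5) - 10 + z^2 * (-3) + 17 * z.
The factored form is (z - 1)*(z + 2)*(z - 1)*(z - 5).
1) (z - 1)*(z + 2)*(z - 1)*(z - 5)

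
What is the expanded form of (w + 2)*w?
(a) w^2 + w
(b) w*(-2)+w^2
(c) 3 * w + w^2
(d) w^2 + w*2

Expanding (w + 2)*w:
= w^2 + w*2
d) w^2 + w*2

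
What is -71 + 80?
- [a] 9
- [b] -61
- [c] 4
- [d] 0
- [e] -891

-71 + 80 = 9
a) 9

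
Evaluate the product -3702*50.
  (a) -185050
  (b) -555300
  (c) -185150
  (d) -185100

-3702 * 50 = -185100
d) -185100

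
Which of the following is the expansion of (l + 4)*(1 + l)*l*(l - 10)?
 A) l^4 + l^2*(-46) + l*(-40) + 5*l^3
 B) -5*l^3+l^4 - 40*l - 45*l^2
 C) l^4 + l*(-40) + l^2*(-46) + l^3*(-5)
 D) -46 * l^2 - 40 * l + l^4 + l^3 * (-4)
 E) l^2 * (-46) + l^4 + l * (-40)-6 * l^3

Expanding (l + 4)*(1 + l)*l*(l - 10):
= l^4 + l*(-40) + l^2*(-46) + l^3*(-5)
C) l^4 + l*(-40) + l^2*(-46) + l^3*(-5)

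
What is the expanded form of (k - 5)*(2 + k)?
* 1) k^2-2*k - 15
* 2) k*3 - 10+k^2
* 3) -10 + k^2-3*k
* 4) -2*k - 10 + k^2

Expanding (k - 5)*(2 + k):
= -10 + k^2-3*k
3) -10 + k^2-3*k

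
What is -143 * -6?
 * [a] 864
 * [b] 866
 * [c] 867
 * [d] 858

-143 * -6 = 858
d) 858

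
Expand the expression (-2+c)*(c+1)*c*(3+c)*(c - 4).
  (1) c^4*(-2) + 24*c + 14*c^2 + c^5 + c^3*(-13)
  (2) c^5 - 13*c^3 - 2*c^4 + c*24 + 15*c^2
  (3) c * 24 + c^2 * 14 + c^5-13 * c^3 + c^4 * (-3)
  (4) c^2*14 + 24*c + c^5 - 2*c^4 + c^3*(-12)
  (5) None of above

Expanding (-2+c)*(c+1)*c*(3+c)*(c - 4):
= c^4*(-2) + 24*c + 14*c^2 + c^5 + c^3*(-13)
1) c^4*(-2) + 24*c + 14*c^2 + c^5 + c^3*(-13)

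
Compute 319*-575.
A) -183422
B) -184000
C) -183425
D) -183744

319 * -575 = -183425
C) -183425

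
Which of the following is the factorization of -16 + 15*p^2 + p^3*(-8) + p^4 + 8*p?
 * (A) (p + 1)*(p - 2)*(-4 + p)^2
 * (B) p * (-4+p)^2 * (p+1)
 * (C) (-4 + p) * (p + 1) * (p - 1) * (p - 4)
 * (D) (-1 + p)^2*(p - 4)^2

We need to factor -16 + 15*p^2 + p^3*(-8) + p^4 + 8*p.
The factored form is (-4 + p) * (p + 1) * (p - 1) * (p - 4).
C) (-4 + p) * (p + 1) * (p - 1) * (p - 4)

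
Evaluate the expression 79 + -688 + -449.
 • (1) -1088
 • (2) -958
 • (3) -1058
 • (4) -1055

First: 79 + -688 = -609
Then: -609 + -449 = -1058
3) -1058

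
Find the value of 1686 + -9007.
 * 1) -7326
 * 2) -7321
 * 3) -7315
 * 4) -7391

1686 + -9007 = -7321
2) -7321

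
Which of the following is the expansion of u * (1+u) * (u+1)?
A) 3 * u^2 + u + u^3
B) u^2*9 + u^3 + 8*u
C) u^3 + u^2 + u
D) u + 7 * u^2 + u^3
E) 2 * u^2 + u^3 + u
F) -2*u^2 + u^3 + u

Expanding u * (1+u) * (u+1):
= 2 * u^2 + u^3 + u
E) 2 * u^2 + u^3 + u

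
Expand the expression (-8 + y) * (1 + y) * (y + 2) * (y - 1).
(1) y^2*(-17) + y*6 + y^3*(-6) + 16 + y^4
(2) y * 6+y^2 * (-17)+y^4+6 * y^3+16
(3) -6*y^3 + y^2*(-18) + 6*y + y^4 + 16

Expanding (-8 + y) * (1 + y) * (y + 2) * (y - 1):
= y^2*(-17) + y*6 + y^3*(-6) + 16 + y^4
1) y^2*(-17) + y*6 + y^3*(-6) + 16 + y^4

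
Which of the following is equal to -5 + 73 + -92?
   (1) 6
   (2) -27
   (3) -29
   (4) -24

First: -5 + 73 = 68
Then: 68 + -92 = -24
4) -24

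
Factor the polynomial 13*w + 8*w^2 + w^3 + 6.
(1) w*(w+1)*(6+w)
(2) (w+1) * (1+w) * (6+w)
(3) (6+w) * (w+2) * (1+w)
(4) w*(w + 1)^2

We need to factor 13*w + 8*w^2 + w^3 + 6.
The factored form is (w+1) * (1+w) * (6+w).
2) (w+1) * (1+w) * (6+w)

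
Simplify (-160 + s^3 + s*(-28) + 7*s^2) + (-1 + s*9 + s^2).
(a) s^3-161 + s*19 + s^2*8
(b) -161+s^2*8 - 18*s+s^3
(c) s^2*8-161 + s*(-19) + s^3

Adding the polynomials and combining like terms:
(-160 + s^3 + s*(-28) + 7*s^2) + (-1 + s*9 + s^2)
= s^2*8-161 + s*(-19) + s^3
c) s^2*8-161 + s*(-19) + s^3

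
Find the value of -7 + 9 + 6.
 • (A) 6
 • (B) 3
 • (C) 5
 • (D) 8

First: -7 + 9 = 2
Then: 2 + 6 = 8
D) 8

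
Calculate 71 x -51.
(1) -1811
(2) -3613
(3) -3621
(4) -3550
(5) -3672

71 * -51 = -3621
3) -3621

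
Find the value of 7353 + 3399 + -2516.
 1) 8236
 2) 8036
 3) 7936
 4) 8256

First: 7353 + 3399 = 10752
Then: 10752 + -2516 = 8236
1) 8236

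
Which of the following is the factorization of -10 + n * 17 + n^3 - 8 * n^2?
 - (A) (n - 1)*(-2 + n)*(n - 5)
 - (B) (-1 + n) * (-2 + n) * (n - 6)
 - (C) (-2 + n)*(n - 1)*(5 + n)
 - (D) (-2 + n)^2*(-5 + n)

We need to factor -10 + n * 17 + n^3 - 8 * n^2.
The factored form is (n - 1)*(-2 + n)*(n - 5).
A) (n - 1)*(-2 + n)*(n - 5)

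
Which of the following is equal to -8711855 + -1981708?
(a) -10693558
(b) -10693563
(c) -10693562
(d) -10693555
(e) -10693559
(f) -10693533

-8711855 + -1981708 = -10693563
b) -10693563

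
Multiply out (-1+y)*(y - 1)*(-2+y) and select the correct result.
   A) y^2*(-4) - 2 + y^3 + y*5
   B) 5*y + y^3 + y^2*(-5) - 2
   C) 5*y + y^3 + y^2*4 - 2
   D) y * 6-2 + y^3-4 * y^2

Expanding (-1+y)*(y - 1)*(-2+y):
= y^2*(-4) - 2 + y^3 + y*5
A) y^2*(-4) - 2 + y^3 + y*5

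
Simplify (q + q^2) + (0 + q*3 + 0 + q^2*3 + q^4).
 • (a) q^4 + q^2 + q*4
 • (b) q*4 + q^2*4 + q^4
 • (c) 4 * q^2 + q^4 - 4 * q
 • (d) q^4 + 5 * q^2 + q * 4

Adding the polynomials and combining like terms:
(q + q^2) + (0 + q*3 + 0 + q^2*3 + q^4)
= q*4 + q^2*4 + q^4
b) q*4 + q^2*4 + q^4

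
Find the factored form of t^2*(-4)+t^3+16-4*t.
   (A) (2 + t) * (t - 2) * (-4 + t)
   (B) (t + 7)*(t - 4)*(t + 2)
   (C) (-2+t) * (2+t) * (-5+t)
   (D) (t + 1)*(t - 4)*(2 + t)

We need to factor t^2*(-4)+t^3+16-4*t.
The factored form is (2 + t) * (t - 2) * (-4 + t).
A) (2 + t) * (t - 2) * (-4 + t)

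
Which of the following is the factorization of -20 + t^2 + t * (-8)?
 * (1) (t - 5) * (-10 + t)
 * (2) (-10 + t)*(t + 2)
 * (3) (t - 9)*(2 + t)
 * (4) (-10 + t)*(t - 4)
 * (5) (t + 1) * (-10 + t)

We need to factor -20 + t^2 + t * (-8).
The factored form is (-10 + t)*(t + 2).
2) (-10 + t)*(t + 2)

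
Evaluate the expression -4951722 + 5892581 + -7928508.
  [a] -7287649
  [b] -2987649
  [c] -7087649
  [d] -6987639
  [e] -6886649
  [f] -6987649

First: -4951722 + 5892581 = 940859
Then: 940859 + -7928508 = -6987649
f) -6987649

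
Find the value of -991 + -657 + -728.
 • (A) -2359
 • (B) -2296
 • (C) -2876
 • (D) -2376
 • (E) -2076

First: -991 + -657 = -1648
Then: -1648 + -728 = -2376
D) -2376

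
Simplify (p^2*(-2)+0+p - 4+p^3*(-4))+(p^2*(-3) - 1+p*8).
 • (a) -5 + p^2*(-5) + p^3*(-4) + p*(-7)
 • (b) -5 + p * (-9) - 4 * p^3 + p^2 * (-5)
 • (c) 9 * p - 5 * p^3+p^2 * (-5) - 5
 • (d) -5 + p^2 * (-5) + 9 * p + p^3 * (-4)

Adding the polynomials and combining like terms:
(p^2*(-2) + 0 + p - 4 + p^3*(-4)) + (p^2*(-3) - 1 + p*8)
= -5 + p^2 * (-5) + 9 * p + p^3 * (-4)
d) -5 + p^2 * (-5) + 9 * p + p^3 * (-4)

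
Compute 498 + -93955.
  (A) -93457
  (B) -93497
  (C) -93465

498 + -93955 = -93457
A) -93457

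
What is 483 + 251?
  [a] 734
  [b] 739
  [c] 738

483 + 251 = 734
a) 734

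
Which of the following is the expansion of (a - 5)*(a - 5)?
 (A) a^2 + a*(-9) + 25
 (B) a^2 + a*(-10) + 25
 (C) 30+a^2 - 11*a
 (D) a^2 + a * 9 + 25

Expanding (a - 5)*(a - 5):
= a^2 + a*(-10) + 25
B) a^2 + a*(-10) + 25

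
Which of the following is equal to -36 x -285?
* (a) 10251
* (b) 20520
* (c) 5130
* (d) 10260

-36 * -285 = 10260
d) 10260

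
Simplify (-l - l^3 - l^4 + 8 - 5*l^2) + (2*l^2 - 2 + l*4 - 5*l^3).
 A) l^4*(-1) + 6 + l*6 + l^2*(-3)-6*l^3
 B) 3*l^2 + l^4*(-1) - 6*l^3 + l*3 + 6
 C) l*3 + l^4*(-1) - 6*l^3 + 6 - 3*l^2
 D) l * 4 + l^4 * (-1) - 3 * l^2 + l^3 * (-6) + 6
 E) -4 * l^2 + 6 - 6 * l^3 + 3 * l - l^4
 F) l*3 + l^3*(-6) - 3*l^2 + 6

Adding the polynomials and combining like terms:
(-l - l^3 - l^4 + 8 - 5*l^2) + (2*l^2 - 2 + l*4 - 5*l^3)
= l*3 + l^4*(-1) - 6*l^3 + 6 - 3*l^2
C) l*3 + l^4*(-1) - 6*l^3 + 6 - 3*l^2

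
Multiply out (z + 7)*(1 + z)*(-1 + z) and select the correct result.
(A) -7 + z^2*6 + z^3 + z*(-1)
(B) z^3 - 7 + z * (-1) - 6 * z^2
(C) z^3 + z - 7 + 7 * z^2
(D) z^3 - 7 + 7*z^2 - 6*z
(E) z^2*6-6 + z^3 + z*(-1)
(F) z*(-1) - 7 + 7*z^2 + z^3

Expanding (z + 7)*(1 + z)*(-1 + z):
= z*(-1) - 7 + 7*z^2 + z^3
F) z*(-1) - 7 + 7*z^2 + z^3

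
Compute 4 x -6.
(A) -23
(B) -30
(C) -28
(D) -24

4 * -6 = -24
D) -24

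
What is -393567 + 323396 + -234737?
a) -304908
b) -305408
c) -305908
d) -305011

First: -393567 + 323396 = -70171
Then: -70171 + -234737 = -304908
a) -304908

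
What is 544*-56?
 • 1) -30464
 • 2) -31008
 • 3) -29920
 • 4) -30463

544 * -56 = -30464
1) -30464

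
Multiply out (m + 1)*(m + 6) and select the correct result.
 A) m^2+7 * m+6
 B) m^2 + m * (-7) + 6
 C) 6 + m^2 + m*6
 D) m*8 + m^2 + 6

Expanding (m + 1)*(m + 6):
= m^2+7 * m+6
A) m^2+7 * m+6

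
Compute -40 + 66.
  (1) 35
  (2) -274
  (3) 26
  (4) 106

-40 + 66 = 26
3) 26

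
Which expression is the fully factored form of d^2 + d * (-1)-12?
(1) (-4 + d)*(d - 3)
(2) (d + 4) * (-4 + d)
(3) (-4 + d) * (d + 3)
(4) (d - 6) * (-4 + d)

We need to factor d^2 + d * (-1)-12.
The factored form is (-4 + d) * (d + 3).
3) (-4 + d) * (d + 3)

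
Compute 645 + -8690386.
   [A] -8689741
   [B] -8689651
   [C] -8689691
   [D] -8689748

645 + -8690386 = -8689741
A) -8689741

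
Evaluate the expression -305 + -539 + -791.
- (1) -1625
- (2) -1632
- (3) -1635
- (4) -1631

First: -305 + -539 = -844
Then: -844 + -791 = -1635
3) -1635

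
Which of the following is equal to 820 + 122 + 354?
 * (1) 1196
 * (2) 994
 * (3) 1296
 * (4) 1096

First: 820 + 122 = 942
Then: 942 + 354 = 1296
3) 1296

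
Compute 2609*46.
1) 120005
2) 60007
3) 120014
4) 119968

2609 * 46 = 120014
3) 120014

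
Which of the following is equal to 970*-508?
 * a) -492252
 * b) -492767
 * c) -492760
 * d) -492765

970 * -508 = -492760
c) -492760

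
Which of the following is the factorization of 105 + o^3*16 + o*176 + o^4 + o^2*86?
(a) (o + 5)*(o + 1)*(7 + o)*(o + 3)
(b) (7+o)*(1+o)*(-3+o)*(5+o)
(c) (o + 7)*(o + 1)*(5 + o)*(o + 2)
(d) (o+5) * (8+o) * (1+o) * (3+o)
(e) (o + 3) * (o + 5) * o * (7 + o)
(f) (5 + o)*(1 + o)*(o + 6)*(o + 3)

We need to factor 105 + o^3*16 + o*176 + o^4 + o^2*86.
The factored form is (o + 5)*(o + 1)*(7 + o)*(o + 3).
a) (o + 5)*(o + 1)*(7 + o)*(o + 3)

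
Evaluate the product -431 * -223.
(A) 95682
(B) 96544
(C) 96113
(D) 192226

-431 * -223 = 96113
C) 96113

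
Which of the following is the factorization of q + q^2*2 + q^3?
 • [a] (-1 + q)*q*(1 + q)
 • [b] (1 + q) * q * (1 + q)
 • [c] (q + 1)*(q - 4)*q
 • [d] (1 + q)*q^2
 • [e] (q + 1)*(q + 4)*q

We need to factor q + q^2*2 + q^3.
The factored form is (1 + q) * q * (1 + q).
b) (1 + q) * q * (1 + q)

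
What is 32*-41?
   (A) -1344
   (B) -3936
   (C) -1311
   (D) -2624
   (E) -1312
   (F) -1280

32 * -41 = -1312
E) -1312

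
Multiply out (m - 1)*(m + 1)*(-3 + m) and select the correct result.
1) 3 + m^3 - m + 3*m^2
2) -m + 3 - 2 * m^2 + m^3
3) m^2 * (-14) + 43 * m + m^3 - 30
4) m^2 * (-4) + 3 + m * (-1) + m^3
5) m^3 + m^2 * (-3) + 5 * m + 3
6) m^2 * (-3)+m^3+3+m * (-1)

Expanding (m - 1)*(m + 1)*(-3 + m):
= m^2 * (-3)+m^3+3+m * (-1)
6) m^2 * (-3)+m^3+3+m * (-1)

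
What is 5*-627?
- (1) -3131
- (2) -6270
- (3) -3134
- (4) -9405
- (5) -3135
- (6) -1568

5 * -627 = -3135
5) -3135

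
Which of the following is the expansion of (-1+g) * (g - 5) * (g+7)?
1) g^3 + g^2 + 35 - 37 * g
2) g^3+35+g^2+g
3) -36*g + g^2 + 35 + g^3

Expanding (-1+g) * (g - 5) * (g+7):
= g^3 + g^2 + 35 - 37 * g
1) g^3 + g^2 + 35 - 37 * g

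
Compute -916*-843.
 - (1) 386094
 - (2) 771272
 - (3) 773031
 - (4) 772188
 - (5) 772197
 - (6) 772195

-916 * -843 = 772188
4) 772188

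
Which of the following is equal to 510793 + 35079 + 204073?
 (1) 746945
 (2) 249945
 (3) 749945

First: 510793 + 35079 = 545872
Then: 545872 + 204073 = 749945
3) 749945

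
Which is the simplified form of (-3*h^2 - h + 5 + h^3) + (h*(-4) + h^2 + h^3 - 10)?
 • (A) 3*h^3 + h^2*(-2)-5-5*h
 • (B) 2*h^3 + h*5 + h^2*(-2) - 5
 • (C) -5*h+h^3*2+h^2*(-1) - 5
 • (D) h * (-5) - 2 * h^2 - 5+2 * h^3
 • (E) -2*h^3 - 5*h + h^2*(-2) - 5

Adding the polynomials and combining like terms:
(-3*h^2 - h + 5 + h^3) + (h*(-4) + h^2 + h^3 - 10)
= h * (-5) - 2 * h^2 - 5+2 * h^3
D) h * (-5) - 2 * h^2 - 5+2 * h^3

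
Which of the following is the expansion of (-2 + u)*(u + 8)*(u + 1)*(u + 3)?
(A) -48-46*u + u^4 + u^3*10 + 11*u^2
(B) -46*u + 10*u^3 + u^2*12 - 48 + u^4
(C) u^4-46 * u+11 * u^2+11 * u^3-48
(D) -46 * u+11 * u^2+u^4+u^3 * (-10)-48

Expanding (-2 + u)*(u + 8)*(u + 1)*(u + 3):
= -48-46*u + u^4 + u^3*10 + 11*u^2
A) -48-46*u + u^4 + u^3*10 + 11*u^2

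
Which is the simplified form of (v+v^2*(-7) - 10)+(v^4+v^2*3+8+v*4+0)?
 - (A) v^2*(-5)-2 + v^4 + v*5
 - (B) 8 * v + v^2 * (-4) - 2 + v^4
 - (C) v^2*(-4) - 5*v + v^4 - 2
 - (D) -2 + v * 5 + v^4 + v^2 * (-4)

Adding the polynomials and combining like terms:
(v + v^2*(-7) - 10) + (v^4 + v^2*3 + 8 + v*4 + 0)
= -2 + v * 5 + v^4 + v^2 * (-4)
D) -2 + v * 5 + v^4 + v^2 * (-4)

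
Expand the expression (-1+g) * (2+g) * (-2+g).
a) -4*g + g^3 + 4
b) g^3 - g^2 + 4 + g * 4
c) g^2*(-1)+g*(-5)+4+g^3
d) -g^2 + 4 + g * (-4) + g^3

Expanding (-1+g) * (2+g) * (-2+g):
= -g^2 + 4 + g * (-4) + g^3
d) -g^2 + 4 + g * (-4) + g^3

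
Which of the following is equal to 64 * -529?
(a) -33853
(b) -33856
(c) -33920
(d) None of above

64 * -529 = -33856
b) -33856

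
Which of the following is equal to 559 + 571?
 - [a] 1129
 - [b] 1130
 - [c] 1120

559 + 571 = 1130
b) 1130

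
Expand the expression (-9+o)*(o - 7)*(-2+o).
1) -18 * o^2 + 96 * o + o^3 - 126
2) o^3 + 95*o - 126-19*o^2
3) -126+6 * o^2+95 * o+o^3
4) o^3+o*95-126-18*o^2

Expanding (-9+o)*(o - 7)*(-2+o):
= o^3+o*95-126-18*o^2
4) o^3+o*95-126-18*o^2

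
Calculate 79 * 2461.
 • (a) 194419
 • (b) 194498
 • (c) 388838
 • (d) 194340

79 * 2461 = 194419
a) 194419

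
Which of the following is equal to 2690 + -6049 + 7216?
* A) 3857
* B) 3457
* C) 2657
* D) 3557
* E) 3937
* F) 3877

First: 2690 + -6049 = -3359
Then: -3359 + 7216 = 3857
A) 3857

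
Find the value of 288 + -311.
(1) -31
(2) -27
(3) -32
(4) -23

288 + -311 = -23
4) -23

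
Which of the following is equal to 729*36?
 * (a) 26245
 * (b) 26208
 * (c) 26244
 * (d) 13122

729 * 36 = 26244
c) 26244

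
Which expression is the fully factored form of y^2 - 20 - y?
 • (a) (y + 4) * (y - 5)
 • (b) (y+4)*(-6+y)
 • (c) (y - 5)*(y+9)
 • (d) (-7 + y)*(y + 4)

We need to factor y^2 - 20 - y.
The factored form is (y + 4) * (y - 5).
a) (y + 4) * (y - 5)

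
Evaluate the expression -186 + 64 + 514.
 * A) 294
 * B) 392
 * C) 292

First: -186 + 64 = -122
Then: -122 + 514 = 392
B) 392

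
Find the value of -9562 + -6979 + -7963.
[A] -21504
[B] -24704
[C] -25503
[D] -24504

First: -9562 + -6979 = -16541
Then: -16541 + -7963 = -24504
D) -24504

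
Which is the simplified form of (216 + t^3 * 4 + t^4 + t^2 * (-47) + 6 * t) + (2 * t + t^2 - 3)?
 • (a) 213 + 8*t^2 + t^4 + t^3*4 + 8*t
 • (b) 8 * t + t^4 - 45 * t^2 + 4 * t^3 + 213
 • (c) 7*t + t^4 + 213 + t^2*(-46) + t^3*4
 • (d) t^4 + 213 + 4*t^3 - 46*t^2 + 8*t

Adding the polynomials and combining like terms:
(216 + t^3*4 + t^4 + t^2*(-47) + 6*t) + (2*t + t^2 - 3)
= t^4 + 213 + 4*t^3 - 46*t^2 + 8*t
d) t^4 + 213 + 4*t^3 - 46*t^2 + 8*t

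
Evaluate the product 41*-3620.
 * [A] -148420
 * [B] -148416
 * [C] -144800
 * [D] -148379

41 * -3620 = -148420
A) -148420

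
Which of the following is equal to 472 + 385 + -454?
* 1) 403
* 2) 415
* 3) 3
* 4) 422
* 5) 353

First: 472 + 385 = 857
Then: 857 + -454 = 403
1) 403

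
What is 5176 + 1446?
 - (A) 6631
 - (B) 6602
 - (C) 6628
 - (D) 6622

5176 + 1446 = 6622
D) 6622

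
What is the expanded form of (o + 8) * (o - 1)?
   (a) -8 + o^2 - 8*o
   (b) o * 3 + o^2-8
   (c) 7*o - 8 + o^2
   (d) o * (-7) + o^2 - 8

Expanding (o + 8) * (o - 1):
= 7*o - 8 + o^2
c) 7*o - 8 + o^2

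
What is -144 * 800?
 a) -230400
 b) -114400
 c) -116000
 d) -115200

-144 * 800 = -115200
d) -115200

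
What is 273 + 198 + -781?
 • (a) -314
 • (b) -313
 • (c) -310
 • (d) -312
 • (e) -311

First: 273 + 198 = 471
Then: 471 + -781 = -310
c) -310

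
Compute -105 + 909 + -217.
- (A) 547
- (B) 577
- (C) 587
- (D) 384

First: -105 + 909 = 804
Then: 804 + -217 = 587
C) 587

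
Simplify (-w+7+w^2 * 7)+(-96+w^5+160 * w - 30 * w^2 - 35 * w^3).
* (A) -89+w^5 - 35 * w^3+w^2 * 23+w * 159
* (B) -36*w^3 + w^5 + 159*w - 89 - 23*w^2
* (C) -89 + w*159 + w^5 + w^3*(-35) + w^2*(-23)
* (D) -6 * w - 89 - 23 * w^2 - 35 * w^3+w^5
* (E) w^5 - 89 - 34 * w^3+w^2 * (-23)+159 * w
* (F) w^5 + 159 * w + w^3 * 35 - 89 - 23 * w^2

Adding the polynomials and combining like terms:
(-w + 7 + w^2*7) + (-96 + w^5 + 160*w - 30*w^2 - 35*w^3)
= -89 + w*159 + w^5 + w^3*(-35) + w^2*(-23)
C) -89 + w*159 + w^5 + w^3*(-35) + w^2*(-23)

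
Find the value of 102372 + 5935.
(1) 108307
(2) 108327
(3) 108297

102372 + 5935 = 108307
1) 108307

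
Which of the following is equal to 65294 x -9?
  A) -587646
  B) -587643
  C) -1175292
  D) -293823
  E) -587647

65294 * -9 = -587646
A) -587646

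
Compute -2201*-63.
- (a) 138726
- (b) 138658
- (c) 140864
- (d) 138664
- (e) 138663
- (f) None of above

-2201 * -63 = 138663
e) 138663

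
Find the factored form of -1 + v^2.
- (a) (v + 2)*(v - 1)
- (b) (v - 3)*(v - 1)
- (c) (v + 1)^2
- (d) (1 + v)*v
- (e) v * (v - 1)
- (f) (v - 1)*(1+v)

We need to factor -1 + v^2.
The factored form is (v - 1)*(1+v).
f) (v - 1)*(1+v)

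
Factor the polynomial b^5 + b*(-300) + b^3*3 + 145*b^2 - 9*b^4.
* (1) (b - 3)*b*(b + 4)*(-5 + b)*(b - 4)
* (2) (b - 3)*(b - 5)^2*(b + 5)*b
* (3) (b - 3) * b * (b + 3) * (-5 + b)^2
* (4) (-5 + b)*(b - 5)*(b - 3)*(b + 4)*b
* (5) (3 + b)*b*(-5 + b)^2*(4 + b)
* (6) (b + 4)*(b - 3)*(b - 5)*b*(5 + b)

We need to factor b^5 + b*(-300) + b^3*3 + 145*b^2 - 9*b^4.
The factored form is (-5 + b)*(b - 5)*(b - 3)*(b + 4)*b.
4) (-5 + b)*(b - 5)*(b - 3)*(b + 4)*b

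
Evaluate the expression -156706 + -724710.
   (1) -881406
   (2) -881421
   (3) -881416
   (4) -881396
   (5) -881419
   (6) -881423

-156706 + -724710 = -881416
3) -881416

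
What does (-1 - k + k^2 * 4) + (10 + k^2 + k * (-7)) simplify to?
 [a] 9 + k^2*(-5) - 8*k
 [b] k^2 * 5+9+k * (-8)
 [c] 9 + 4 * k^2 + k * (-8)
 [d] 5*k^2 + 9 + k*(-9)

Adding the polynomials and combining like terms:
(-1 - k + k^2*4) + (10 + k^2 + k*(-7))
= k^2 * 5+9+k * (-8)
b) k^2 * 5+9+k * (-8)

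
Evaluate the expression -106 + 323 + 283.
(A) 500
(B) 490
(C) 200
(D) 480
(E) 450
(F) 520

First: -106 + 323 = 217
Then: 217 + 283 = 500
A) 500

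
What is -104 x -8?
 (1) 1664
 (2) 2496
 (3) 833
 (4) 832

-104 * -8 = 832
4) 832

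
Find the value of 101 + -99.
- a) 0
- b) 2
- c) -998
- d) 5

101 + -99 = 2
b) 2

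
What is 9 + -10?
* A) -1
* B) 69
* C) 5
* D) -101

9 + -10 = -1
A) -1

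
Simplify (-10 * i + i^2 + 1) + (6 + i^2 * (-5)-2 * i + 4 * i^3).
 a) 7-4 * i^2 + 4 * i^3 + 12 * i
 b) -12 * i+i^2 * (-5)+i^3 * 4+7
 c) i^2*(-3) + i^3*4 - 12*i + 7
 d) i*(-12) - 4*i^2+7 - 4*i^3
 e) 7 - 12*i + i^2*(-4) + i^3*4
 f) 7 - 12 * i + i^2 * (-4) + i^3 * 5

Adding the polynomials and combining like terms:
(-10*i + i^2 + 1) + (6 + i^2*(-5) - 2*i + 4*i^3)
= 7 - 12*i + i^2*(-4) + i^3*4
e) 7 - 12*i + i^2*(-4) + i^3*4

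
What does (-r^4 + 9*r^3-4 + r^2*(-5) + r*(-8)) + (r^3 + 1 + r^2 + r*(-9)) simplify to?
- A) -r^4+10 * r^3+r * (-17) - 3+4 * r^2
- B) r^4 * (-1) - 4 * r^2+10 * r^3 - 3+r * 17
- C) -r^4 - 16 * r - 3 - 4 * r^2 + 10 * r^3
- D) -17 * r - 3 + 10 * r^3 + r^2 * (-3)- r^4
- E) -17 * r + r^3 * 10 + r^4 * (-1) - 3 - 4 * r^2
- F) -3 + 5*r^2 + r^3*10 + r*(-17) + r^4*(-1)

Adding the polynomials and combining like terms:
(-r^4 + 9*r^3 - 4 + r^2*(-5) + r*(-8)) + (r^3 + 1 + r^2 + r*(-9))
= -17 * r + r^3 * 10 + r^4 * (-1) - 3 - 4 * r^2
E) -17 * r + r^3 * 10 + r^4 * (-1) - 3 - 4 * r^2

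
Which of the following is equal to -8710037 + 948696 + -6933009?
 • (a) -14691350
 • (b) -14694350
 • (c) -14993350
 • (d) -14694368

First: -8710037 + 948696 = -7761341
Then: -7761341 + -6933009 = -14694350
b) -14694350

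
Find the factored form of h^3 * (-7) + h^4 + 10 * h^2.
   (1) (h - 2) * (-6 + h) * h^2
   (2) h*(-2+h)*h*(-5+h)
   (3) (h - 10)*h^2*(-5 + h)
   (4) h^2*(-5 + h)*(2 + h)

We need to factor h^3 * (-7) + h^4 + 10 * h^2.
The factored form is h*(-2+h)*h*(-5+h).
2) h*(-2+h)*h*(-5+h)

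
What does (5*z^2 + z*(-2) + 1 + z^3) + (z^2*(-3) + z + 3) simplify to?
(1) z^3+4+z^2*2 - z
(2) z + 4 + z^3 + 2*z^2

Adding the polynomials and combining like terms:
(5*z^2 + z*(-2) + 1 + z^3) + (z^2*(-3) + z + 3)
= z^3+4+z^2*2 - z
1) z^3+4+z^2*2 - z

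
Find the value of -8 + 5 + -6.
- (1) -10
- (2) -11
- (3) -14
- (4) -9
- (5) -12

First: -8 + 5 = -3
Then: -3 + -6 = -9
4) -9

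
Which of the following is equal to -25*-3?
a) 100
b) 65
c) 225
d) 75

-25 * -3 = 75
d) 75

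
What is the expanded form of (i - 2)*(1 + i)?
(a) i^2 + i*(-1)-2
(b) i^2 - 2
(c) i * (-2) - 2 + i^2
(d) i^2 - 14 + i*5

Expanding (i - 2)*(1 + i):
= i^2 + i*(-1)-2
a) i^2 + i*(-1)-2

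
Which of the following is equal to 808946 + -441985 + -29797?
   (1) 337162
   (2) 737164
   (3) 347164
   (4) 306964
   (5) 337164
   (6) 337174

First: 808946 + -441985 = 366961
Then: 366961 + -29797 = 337164
5) 337164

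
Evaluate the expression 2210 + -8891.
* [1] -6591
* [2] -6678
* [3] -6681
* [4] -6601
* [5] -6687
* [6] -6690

2210 + -8891 = -6681
3) -6681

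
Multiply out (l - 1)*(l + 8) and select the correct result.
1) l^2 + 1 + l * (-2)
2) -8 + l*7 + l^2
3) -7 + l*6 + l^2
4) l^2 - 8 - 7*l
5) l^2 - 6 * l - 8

Expanding (l - 1)*(l + 8):
= -8 + l*7 + l^2
2) -8 + l*7 + l^2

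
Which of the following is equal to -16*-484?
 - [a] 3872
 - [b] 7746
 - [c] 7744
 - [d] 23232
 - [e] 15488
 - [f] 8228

-16 * -484 = 7744
c) 7744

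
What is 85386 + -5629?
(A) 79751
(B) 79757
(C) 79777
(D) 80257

85386 + -5629 = 79757
B) 79757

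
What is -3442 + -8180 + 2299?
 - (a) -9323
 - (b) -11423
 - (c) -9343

First: -3442 + -8180 = -11622
Then: -11622 + 2299 = -9323
a) -9323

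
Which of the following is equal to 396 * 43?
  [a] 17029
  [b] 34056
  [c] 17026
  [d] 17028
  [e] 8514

396 * 43 = 17028
d) 17028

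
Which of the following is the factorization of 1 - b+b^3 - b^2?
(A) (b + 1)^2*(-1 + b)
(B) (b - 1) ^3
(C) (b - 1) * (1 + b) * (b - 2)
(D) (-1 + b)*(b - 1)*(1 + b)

We need to factor 1 - b+b^3 - b^2.
The factored form is (-1 + b)*(b - 1)*(1 + b).
D) (-1 + b)*(b - 1)*(1 + b)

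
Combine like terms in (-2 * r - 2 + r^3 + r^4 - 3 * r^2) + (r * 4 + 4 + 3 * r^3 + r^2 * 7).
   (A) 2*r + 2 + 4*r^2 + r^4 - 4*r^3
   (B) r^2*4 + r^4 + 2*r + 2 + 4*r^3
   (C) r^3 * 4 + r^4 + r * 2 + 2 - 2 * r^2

Adding the polynomials and combining like terms:
(-2*r - 2 + r^3 + r^4 - 3*r^2) + (r*4 + 4 + 3*r^3 + r^2*7)
= r^2*4 + r^4 + 2*r + 2 + 4*r^3
B) r^2*4 + r^4 + 2*r + 2 + 4*r^3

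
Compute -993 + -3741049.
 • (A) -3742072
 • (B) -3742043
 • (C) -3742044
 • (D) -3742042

-993 + -3741049 = -3742042
D) -3742042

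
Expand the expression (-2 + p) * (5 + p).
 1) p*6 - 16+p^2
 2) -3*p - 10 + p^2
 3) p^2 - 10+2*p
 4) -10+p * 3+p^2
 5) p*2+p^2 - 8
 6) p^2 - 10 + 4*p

Expanding (-2 + p) * (5 + p):
= -10+p * 3+p^2
4) -10+p * 3+p^2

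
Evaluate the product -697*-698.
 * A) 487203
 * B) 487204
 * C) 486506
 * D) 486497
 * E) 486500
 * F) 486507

-697 * -698 = 486506
C) 486506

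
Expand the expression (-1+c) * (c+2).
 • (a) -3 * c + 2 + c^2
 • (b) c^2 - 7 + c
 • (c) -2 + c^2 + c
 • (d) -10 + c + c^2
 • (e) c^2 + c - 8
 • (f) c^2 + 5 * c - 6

Expanding (-1+c) * (c+2):
= -2 + c^2 + c
c) -2 + c^2 + c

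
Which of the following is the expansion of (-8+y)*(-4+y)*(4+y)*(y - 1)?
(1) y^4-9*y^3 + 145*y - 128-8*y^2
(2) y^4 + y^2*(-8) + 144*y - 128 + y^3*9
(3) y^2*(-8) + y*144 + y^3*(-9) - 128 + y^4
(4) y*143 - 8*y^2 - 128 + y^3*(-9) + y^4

Expanding (-8+y)*(-4+y)*(4+y)*(y - 1):
= y^2*(-8) + y*144 + y^3*(-9) - 128 + y^4
3) y^2*(-8) + y*144 + y^3*(-9) - 128 + y^4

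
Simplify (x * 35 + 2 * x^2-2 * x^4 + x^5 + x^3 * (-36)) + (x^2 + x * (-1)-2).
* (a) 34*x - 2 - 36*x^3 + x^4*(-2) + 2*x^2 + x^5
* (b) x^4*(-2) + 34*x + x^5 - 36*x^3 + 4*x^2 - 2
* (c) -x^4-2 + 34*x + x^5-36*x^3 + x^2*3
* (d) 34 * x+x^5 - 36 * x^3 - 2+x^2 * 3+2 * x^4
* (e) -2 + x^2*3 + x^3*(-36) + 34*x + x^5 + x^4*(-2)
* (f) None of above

Adding the polynomials and combining like terms:
(x*35 + 2*x^2 - 2*x^4 + x^5 + x^3*(-36)) + (x^2 + x*(-1) - 2)
= -2 + x^2*3 + x^3*(-36) + 34*x + x^5 + x^4*(-2)
e) -2 + x^2*3 + x^3*(-36) + 34*x + x^5 + x^4*(-2)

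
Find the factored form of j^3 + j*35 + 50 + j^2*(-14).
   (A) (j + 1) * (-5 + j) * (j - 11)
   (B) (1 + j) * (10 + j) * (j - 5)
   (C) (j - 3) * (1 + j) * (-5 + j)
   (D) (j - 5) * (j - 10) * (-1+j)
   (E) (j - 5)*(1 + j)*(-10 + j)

We need to factor j^3 + j*35 + 50 + j^2*(-14).
The factored form is (j - 5)*(1 + j)*(-10 + j).
E) (j - 5)*(1 + j)*(-10 + j)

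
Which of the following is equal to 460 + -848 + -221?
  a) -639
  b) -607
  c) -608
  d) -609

First: 460 + -848 = -388
Then: -388 + -221 = -609
d) -609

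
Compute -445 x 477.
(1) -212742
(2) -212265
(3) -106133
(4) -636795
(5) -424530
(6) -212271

-445 * 477 = -212265
2) -212265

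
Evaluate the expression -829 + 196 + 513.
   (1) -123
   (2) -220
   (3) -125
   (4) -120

First: -829 + 196 = -633
Then: -633 + 513 = -120
4) -120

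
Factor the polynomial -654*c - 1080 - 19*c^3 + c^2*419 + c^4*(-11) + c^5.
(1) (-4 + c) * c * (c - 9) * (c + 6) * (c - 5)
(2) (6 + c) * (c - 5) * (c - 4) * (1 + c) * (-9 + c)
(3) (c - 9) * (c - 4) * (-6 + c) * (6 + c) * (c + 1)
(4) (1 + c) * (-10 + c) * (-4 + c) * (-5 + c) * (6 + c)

We need to factor -654*c - 1080 - 19*c^3 + c^2*419 + c^4*(-11) + c^5.
The factored form is (6 + c) * (c - 5) * (c - 4) * (1 + c) * (-9 + c).
2) (6 + c) * (c - 5) * (c - 4) * (1 + c) * (-9 + c)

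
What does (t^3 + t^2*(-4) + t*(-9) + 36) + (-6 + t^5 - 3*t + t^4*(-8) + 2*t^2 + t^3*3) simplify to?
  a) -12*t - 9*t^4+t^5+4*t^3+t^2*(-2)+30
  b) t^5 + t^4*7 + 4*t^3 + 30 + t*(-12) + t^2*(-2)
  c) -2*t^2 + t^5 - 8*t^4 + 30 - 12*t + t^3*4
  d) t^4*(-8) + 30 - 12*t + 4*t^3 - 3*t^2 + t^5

Adding the polynomials and combining like terms:
(t^3 + t^2*(-4) + t*(-9) + 36) + (-6 + t^5 - 3*t + t^4*(-8) + 2*t^2 + t^3*3)
= -2*t^2 + t^5 - 8*t^4 + 30 - 12*t + t^3*4
c) -2*t^2 + t^5 - 8*t^4 + 30 - 12*t + t^3*4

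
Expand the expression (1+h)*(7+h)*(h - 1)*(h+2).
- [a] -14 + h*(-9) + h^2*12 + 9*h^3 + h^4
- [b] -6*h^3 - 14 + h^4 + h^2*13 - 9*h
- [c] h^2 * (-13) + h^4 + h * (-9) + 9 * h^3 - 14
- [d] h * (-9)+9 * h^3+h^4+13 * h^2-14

Expanding (1+h)*(7+h)*(h - 1)*(h+2):
= h * (-9)+9 * h^3+h^4+13 * h^2-14
d) h * (-9)+9 * h^3+h^4+13 * h^2-14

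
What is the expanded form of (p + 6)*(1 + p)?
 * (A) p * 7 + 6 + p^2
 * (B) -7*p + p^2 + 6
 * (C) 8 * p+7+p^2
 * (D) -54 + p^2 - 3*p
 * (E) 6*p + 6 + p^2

Expanding (p + 6)*(1 + p):
= p * 7 + 6 + p^2
A) p * 7 + 6 + p^2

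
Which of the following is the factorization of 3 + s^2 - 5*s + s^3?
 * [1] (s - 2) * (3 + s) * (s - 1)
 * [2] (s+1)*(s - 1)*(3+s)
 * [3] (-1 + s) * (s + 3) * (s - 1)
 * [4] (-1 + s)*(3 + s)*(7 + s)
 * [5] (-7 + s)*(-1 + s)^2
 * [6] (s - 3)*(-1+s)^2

We need to factor 3 + s^2 - 5*s + s^3.
The factored form is (-1 + s) * (s + 3) * (s - 1).
3) (-1 + s) * (s + 3) * (s - 1)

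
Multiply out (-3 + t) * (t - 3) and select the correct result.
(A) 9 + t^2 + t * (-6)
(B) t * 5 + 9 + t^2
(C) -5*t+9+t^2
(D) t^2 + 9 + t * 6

Expanding (-3 + t) * (t - 3):
= 9 + t^2 + t * (-6)
A) 9 + t^2 + t * (-6)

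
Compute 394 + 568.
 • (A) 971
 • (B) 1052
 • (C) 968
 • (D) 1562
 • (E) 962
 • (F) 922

394 + 568 = 962
E) 962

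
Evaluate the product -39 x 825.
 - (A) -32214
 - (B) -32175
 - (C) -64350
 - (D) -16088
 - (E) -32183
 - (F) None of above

-39 * 825 = -32175
B) -32175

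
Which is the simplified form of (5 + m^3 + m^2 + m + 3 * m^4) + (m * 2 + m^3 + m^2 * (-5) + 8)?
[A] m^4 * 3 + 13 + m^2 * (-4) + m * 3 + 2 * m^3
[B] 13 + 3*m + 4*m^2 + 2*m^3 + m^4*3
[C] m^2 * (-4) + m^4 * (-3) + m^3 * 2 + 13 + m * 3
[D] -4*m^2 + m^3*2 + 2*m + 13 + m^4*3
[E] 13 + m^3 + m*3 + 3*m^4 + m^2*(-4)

Adding the polynomials and combining like terms:
(5 + m^3 + m^2 + m + 3*m^4) + (m*2 + m^3 + m^2*(-5) + 8)
= m^4 * 3 + 13 + m^2 * (-4) + m * 3 + 2 * m^3
A) m^4 * 3 + 13 + m^2 * (-4) + m * 3 + 2 * m^3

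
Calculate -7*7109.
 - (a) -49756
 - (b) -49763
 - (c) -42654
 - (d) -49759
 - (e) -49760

-7 * 7109 = -49763
b) -49763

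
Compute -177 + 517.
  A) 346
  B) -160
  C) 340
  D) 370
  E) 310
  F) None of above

-177 + 517 = 340
C) 340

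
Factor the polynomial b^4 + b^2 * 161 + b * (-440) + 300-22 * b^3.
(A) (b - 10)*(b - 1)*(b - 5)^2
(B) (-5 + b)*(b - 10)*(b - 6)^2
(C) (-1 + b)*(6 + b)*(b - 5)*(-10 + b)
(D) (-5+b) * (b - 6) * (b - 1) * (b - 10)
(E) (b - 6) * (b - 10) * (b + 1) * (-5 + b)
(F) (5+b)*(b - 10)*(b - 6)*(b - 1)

We need to factor b^4 + b^2 * 161 + b * (-440) + 300-22 * b^3.
The factored form is (-5+b) * (b - 6) * (b - 1) * (b - 10).
D) (-5+b) * (b - 6) * (b - 1) * (b - 10)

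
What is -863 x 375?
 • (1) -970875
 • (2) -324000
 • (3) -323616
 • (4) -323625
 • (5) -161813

-863 * 375 = -323625
4) -323625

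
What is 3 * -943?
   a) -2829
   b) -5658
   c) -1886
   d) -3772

3 * -943 = -2829
a) -2829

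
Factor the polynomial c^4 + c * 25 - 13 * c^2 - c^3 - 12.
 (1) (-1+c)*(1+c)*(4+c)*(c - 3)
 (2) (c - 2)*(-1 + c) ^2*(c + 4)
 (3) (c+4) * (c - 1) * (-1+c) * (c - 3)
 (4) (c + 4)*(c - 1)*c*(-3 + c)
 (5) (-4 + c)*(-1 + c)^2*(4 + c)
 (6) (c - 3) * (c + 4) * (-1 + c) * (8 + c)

We need to factor c^4 + c * 25 - 13 * c^2 - c^3 - 12.
The factored form is (c+4) * (c - 1) * (-1+c) * (c - 3).
3) (c+4) * (c - 1) * (-1+c) * (c - 3)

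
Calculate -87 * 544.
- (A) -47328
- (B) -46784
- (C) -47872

-87 * 544 = -47328
A) -47328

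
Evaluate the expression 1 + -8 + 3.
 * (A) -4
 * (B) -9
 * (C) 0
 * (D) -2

First: 1 + -8 = -7
Then: -7 + 3 = -4
A) -4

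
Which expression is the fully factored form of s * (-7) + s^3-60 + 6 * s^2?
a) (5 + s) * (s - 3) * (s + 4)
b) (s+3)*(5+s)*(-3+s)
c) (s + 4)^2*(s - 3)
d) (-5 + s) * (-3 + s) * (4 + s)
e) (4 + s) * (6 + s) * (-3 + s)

We need to factor s * (-7) + s^3-60 + 6 * s^2.
The factored form is (5 + s) * (s - 3) * (s + 4).
a) (5 + s) * (s - 3) * (s + 4)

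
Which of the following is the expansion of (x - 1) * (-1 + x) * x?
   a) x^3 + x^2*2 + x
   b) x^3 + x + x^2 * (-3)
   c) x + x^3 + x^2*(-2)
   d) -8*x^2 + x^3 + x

Expanding (x - 1) * (-1 + x) * x:
= x + x^3 + x^2*(-2)
c) x + x^3 + x^2*(-2)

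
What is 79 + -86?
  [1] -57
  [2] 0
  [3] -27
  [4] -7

79 + -86 = -7
4) -7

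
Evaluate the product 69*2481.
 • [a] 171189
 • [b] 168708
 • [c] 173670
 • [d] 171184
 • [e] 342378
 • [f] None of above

69 * 2481 = 171189
a) 171189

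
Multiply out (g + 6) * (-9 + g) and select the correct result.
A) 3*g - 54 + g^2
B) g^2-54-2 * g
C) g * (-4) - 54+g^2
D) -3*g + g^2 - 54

Expanding (g + 6) * (-9 + g):
= -3*g + g^2 - 54
D) -3*g + g^2 - 54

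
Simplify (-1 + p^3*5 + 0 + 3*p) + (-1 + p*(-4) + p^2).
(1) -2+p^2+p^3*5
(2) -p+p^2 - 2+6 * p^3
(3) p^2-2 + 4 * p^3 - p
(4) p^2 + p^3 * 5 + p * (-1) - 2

Adding the polynomials and combining like terms:
(-1 + p^3*5 + 0 + 3*p) + (-1 + p*(-4) + p^2)
= p^2 + p^3 * 5 + p * (-1) - 2
4) p^2 + p^3 * 5 + p * (-1) - 2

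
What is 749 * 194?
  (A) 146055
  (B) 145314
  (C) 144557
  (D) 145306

749 * 194 = 145306
D) 145306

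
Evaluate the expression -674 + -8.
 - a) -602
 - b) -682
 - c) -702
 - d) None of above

-674 + -8 = -682
b) -682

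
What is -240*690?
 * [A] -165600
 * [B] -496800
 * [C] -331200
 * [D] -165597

-240 * 690 = -165600
A) -165600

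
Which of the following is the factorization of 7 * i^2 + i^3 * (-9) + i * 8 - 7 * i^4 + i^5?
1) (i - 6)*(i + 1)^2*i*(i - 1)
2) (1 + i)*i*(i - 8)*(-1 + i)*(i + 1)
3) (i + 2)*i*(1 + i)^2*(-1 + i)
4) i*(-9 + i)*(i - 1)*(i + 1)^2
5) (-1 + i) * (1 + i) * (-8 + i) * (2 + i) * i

We need to factor 7 * i^2 + i^3 * (-9) + i * 8 - 7 * i^4 + i^5.
The factored form is (1 + i)*i*(i - 8)*(-1 + i)*(i + 1).
2) (1 + i)*i*(i - 8)*(-1 + i)*(i + 1)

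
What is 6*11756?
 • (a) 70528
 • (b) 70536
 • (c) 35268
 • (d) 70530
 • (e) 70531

6 * 11756 = 70536
b) 70536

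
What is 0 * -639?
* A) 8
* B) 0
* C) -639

0 * -639 = 0
B) 0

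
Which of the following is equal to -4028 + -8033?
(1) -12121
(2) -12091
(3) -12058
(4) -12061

-4028 + -8033 = -12061
4) -12061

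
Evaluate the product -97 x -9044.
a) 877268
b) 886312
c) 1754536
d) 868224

-97 * -9044 = 877268
a) 877268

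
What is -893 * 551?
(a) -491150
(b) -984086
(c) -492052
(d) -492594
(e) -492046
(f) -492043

-893 * 551 = -492043
f) -492043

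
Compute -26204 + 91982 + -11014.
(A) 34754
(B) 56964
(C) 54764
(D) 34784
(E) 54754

First: -26204 + 91982 = 65778
Then: 65778 + -11014 = 54764
C) 54764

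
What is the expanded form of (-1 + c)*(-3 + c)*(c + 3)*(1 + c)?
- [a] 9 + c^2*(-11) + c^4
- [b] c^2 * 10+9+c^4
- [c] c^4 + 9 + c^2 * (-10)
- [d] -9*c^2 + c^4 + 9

Expanding (-1 + c)*(-3 + c)*(c + 3)*(1 + c):
= c^4 + 9 + c^2 * (-10)
c) c^4 + 9 + c^2 * (-10)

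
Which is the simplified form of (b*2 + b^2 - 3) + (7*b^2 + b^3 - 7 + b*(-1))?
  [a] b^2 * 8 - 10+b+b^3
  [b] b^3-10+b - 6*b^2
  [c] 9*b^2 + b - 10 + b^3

Adding the polynomials and combining like terms:
(b*2 + b^2 - 3) + (7*b^2 + b^3 - 7 + b*(-1))
= b^2 * 8 - 10+b+b^3
a) b^2 * 8 - 10+b+b^3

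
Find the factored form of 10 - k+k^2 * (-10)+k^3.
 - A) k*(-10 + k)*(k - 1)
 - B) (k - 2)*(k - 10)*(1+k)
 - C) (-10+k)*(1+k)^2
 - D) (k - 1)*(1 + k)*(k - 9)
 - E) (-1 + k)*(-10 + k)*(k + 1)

We need to factor 10 - k+k^2 * (-10)+k^3.
The factored form is (-1 + k)*(-10 + k)*(k + 1).
E) (-1 + k)*(-10 + k)*(k + 1)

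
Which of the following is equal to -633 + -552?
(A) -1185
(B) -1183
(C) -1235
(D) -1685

-633 + -552 = -1185
A) -1185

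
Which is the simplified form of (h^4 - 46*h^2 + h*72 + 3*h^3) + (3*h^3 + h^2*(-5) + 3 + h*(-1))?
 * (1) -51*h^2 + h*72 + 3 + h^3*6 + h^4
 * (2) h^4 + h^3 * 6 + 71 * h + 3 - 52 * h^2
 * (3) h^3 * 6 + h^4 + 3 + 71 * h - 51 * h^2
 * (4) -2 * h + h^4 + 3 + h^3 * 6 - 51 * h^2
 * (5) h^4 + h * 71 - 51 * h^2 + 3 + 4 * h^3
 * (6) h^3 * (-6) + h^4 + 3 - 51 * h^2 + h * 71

Adding the polynomials and combining like terms:
(h^4 - 46*h^2 + h*72 + 3*h^3) + (3*h^3 + h^2*(-5) + 3 + h*(-1))
= h^3 * 6 + h^4 + 3 + 71 * h - 51 * h^2
3) h^3 * 6 + h^4 + 3 + 71 * h - 51 * h^2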